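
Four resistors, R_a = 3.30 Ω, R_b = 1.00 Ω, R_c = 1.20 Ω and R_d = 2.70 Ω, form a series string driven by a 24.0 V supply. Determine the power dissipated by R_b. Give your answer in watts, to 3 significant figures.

8.57 W

Series elements share the same current, so find I first, then use P = I²R.
R_total = 3.30 + 1.00 + 1.20 + 2.70 = 8.200 Ω
I = V / R_total = 24.0 / 8.200 = 2.927 A
P_R_b = I² × R_b = (2.927)² × 1.00 = 8.566 W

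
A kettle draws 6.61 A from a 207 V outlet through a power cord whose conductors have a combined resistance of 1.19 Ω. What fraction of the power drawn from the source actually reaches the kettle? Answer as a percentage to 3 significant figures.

96.2 %

The power cord carries the full 6.61 A.
P_line = I² R_line = (6.610)² × 1.19 = 51.99 W
P_source = V I = 207 × 6.610 = 1368 W; P_load = 1316 W
η = P_load / P_source = 1316 / 1368 = 0.9620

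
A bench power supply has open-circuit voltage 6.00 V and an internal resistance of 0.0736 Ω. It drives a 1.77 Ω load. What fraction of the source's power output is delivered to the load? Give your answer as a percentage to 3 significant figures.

96.0 %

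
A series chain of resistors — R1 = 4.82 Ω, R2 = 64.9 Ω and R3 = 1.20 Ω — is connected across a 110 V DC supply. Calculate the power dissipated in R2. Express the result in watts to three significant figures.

156 W

Since the resistors are in series they all carry the loop current I = V/R_total; the power in any one is I²R.
R_total = 4.82 + 64.9 + 1.20 = 70.92 Ω
I = V / R_total = 110 / 70.92 = 1.551 A
P_R2 = I² × R2 = (1.551)² × 64.9 = 156.1 W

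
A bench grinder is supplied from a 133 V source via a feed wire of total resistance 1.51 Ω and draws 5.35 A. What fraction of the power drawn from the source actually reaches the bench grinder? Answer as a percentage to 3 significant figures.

The feed wire carries the full 5.35 A.
P_line = I² R_line = (5.350)² × 1.51 = 43.22 W
P_source = V I = 133 × 5.350 = 711.5 W; P_load = 668.3 W
η = P_load / P_source = 668.3 / 711.5 = 0.9393

93.9 %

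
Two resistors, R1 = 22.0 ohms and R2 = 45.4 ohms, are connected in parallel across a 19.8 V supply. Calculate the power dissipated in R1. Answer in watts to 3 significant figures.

17.8 W

Every branch has 19.8 V across it, so for R1 the power is simply V²/R.
P_R1 = V² / R1 = (19.8)² / 22.0 Ω = 17.82 W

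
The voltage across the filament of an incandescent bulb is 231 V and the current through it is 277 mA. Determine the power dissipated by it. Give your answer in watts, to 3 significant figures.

With V and I both given, power follows immediately from P = V I.
P = 231 V × 0.2770 A = 63.99 W

64.0 W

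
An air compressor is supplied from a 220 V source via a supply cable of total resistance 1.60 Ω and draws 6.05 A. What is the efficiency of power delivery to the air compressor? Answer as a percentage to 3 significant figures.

95.6 %

The supply cable carries the full 6.05 A.
P_line = I² R_line = (6.050)² × 1.60 = 58.56 W
P_source = V I = 220 × 6.050 = 1331 W; P_load = 1272 W
η = P_load / P_source = 1272 / 1331 = 0.9560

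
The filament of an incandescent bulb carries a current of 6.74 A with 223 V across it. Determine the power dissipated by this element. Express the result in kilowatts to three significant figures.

1.50 kW

Since both terminal voltage and current are stated, P = V I gives the power in one step.
P = 223 V × 6.740 A = 1503 W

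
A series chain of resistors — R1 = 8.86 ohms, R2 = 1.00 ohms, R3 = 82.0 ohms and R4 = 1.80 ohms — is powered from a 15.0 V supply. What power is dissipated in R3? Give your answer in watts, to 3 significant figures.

2.10 W

Series elements share the same current, so find I first, then use P = I²R.
R_total = 8.86 + 1.00 + 82.0 + 1.80 = 93.66 Ω
I = V / R_total = 15.0 / 93.66 = 0.1602 A
P_R3 = I² × R3 = (0.1602)² × 82.0 = 2.103 W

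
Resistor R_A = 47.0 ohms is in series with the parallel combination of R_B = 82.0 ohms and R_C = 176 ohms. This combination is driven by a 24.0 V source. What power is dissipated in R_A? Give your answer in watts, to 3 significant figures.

2.55 W

Collapse R_B‖R_C to a single equivalent, reducing the network to two series elements.
R_p = (82.0×176)/(82.0+176) = 55.94 Ω
R_total = 47.0 + 55.94 = 102.9 Ω
I = V / R_total = 24.0 / 102.9 = 0.2332 A
R_A is in the main series path, so its power is I²R_A.
P_R_A = (0.2332)² × 47.0 = 2.555 W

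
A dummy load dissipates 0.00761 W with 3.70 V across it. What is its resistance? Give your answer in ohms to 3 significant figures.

1800 Ω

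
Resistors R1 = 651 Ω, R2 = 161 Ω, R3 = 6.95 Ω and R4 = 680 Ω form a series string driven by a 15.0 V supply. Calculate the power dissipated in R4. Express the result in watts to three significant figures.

Every series element carries the same I. Get I from the total resistance, then P = I² × R4.
R_total = 651 + 161 + 6.95 + 680 = 1499 Ω
I = V / R_total = 15.0 / 1499 = 0.01001 A
P_R4 = I² × R4 = (0.01001)² × 680 = 0.06810 W

0.0681 W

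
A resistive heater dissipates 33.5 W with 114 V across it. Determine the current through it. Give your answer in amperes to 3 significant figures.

0.294 A

From P = V I = I²R = V²/R, with the two given quantities we get I = P / V.
I = 33.5 / 114 = 0.2939 A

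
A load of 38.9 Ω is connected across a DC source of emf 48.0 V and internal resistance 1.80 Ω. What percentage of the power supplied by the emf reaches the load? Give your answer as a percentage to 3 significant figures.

95.6 %

Both r and R carry the same current, so the power split is just the resistance split: η = R/(R+r).
η = R / (R + r) = 38.9 / (38.9 + 1.80) = 0.9558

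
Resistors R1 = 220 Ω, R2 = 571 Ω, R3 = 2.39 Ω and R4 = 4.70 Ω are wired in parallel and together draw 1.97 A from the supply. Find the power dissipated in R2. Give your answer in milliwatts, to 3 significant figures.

Only the total current is stated, so first find the parallel equivalent to get the voltage across the combination.
1/R_eq = 1/220 + 1/571 + 1/2.39 + 1/4.70 ⇒ R_eq = 1.569 Ω
V = I_total × R_eq = 1.970 × 1.569 = 3.090 V
P_R2 = V² / R2 = (3.090)² / 571 = 0.01673 W

16.7 mW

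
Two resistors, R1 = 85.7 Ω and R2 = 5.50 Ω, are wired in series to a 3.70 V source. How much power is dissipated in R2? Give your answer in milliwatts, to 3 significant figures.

In a series string the same current flows through every resistor — find that current, then P = I²R for the one we want.
R_total = 85.7 + 5.50 = 91.20 Ω
I = V / R_total = 3.70 / 91.20 = 0.04057 A
P_R2 = I² × R2 = (0.04057)² × 5.50 = 0.009053 W

9.05 mW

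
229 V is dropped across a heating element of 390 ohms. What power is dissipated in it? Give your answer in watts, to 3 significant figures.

With V across and R both known, P = V²/R gives the dissipation directly.
P = (229 V)² / 390 Ω = 134.5 W

134 W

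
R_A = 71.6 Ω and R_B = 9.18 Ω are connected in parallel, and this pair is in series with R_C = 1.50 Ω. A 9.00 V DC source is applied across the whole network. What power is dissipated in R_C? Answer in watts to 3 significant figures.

Combine R_A and R_B into their parallel equivalent first, reducing the network to two series resistors.
R_p = (71.6×9.18)/(71.6+9.18) = 8.137 Ω
R_total = R_p + 1.50 = 8.137 + 1.50 = 9.637 Ω
I = V / R_total = 9.00 / 9.637 = 0.9339 A
All the supply current flows through R_C; use P = I²R_C.
P_R_C = (0.9339)² × 1.50 = 1.308 W

1.31 W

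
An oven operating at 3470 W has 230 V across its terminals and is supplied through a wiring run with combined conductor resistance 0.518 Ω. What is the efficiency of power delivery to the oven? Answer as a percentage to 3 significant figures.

I = P / V = 3470 / 230 = 15.09 A through the wiring run.
P_line = I² R_line = (15.09)² × 0.518 = 117.9 W
P_source = P_load + P_line = 3470 + 117.9 = 3588 W
η = P_load / P_source = 3470 / 3588 = 0.9671

96.7 %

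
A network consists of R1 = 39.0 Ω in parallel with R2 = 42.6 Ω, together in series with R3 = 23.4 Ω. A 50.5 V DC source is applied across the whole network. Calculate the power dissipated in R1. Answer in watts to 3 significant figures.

14.2 W

Reduce the parallel combination to a single R_p; the circuit then becomes R_p in series with the remaining resistor.
R_p = (39.0×42.6)/(39.0+42.6) = 20.36 Ω
R_total = R_p + 23.4 = 20.36 + 23.4 = 43.76 Ω
I = V / R_total = 50.5 / 43.76 = 1.154 A
Voltage across the parallel pair: V_p = I × R_p = 1.154 × 20.36 = 23.50 V
Use P = V²/R for R1 with V = V_p.
P_R1 = (23.50)² / 39.0 = 14.16 W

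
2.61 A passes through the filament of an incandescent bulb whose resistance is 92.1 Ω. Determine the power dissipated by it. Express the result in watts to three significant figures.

627 W

Current and resistance are given, so P = I²R is the direct form.
P = (2.610 A)² × 92.1 Ω = 627.4 W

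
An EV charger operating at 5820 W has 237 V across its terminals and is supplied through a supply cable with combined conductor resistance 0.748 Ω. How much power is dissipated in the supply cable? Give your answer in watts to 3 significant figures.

Line loss is just I²R for the cable — we know both I and R_line directly.
I = P / V = 5820 / 237 = 24.56 A through the supply cable.
P_line = I² R_line = (24.56)² × 0.748 = 451.1 W

451 W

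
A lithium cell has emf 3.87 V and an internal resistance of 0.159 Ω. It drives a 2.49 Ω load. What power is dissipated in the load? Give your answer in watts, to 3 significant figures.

With r and R in series, I = ε/(r+R); the load dissipates I²R.
I = ε / (r + R) = 3.87 / (0.159 + 2.49) = 1.461 A
P_load = I² R = (1.461)² × 2.49 = 5.314 W

5.31 W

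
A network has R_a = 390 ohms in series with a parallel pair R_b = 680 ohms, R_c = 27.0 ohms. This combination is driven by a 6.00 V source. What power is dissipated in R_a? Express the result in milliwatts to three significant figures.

First combine the parallel branches into one equivalent R_p, then R_a + R_p is a series pair.
R_p = (680×27.0)/(680+27.0) = 25.97 Ω
R_total = 390 + 25.97 = 416.0 Ω
I = V / R_total = 6.00 / 416.0 = 0.01442 A
All the current flows through R_a; use P = I²R.
P_R_a = (0.01442)² × 390 = 0.08114 W

81.1 mW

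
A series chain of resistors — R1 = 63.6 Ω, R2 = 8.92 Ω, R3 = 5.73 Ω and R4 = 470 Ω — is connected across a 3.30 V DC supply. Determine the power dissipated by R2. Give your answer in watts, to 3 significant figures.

Series elements share the same current, so find I first, then use P = I²R.
R_total = 63.6 + 8.92 + 5.73 + 470 = 548.2 Ω
I = V / R_total = 3.30 / 548.2 = 0.006019 A
P_R2 = I² × R2 = (0.006019)² × 8.92 = 0.0003232 W

0.000323 W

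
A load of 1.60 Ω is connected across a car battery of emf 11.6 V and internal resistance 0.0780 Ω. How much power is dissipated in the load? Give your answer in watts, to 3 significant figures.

With r and R in series, I = ε/(r+R); the load dissipates I²R.
I = ε / (r + R) = 11.6 / (0.0780 + 1.60) = 6.913 A
P_load = I² R = (6.913)² × 1.60 = 76.46 W

76.5 W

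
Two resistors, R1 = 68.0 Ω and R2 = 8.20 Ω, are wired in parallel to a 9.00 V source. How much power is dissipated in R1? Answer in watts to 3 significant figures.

1.19 W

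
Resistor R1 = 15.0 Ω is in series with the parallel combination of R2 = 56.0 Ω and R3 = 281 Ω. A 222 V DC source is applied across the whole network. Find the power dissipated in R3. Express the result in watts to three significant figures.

Collapse R2‖R3 to a single equivalent, reducing the network to two series elements.
R_p = (56.0×281)/(56.0+281) = 46.69 Ω
R_total = 15.0 + 46.69 = 61.69 Ω
I = V / R_total = 222 / 61.69 = 3.598 A
Voltage across the parallel pair: V_p = I × R_p = 3.598 × 46.69 = 168.0 V
With V_p across R3, its power is V_p²/R3.
P_R3 = (168.0)² / 281 = 100.5 W

100 W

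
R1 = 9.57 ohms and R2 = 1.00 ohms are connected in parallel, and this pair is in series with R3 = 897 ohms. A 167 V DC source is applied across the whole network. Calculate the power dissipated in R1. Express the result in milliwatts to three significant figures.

Collapse the R1‖R2 pair into one equivalent R_p; then R_p and R3 form a series string.
R_p = (9.57×1.00)/(9.57+1.00) = 0.9054 Ω
R_total = R_p + 897 = 0.9054 + 897 = 897.9 Ω
I = V / R_total = 167 / 897.9 = 0.1860 A
Voltage across the parallel pair: V_p = I × R_p = 0.1860 × 0.9054 = 0.1684 V
R1 sits across V_p; its power is V_p²/R.
P_R1 = (0.1684)² / 9.57 = 0.002963 W

2.96 mW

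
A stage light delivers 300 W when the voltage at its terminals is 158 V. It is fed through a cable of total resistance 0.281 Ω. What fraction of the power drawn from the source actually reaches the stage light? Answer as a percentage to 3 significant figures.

99.7 %

I = P / V = 300 / 158 = 1.899 A through the cable.
P_line = I² R_line = (1.899)² × 0.281 = 1.013 W
P_source = P_load + P_line = 300.0 + 1.013 = 301.0 W
η = P_load / P_source = 300.0 / 301.0 = 0.9966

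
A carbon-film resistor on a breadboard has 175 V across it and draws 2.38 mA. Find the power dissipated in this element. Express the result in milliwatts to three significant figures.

Both the voltage across and the current through the element are known, so P = V I applies directly.
P = 175 V × 0.002380 A = 0.4165 W

416 mW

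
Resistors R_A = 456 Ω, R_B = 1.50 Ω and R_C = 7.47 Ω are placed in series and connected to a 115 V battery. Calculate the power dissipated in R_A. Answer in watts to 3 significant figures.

Since the resistors are in series they all carry the loop current I = V/R_total; the power in any one is I²R.
R_total = 456 + 1.50 + 7.47 = 465.0 Ω
I = V / R_total = 115 / 465.0 = 0.2473 A
P_R_A = I² × R_A = (0.2473)² × 456 = 27.89 W

27.9 W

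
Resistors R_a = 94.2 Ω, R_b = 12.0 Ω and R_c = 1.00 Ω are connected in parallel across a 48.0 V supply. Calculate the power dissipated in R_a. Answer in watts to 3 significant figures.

24.5 W

R_a sits directly across the source, so P = V²/R with V = 48.0 V.
P_R_a = V² / R_a = (48.0)² / 94.2 Ω = 24.46 W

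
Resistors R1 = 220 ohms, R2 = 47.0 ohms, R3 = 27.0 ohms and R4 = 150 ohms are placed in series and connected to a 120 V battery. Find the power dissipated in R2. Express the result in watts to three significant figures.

Since the resistors are in series they all carry the loop current I = V/R_total; the power in any one is I²R.
R_total = 220 + 47.0 + 27.0 + 150 = 444.0 Ω
I = V / R_total = 120 / 444.0 = 0.2703 A
P_R2 = I² × R2 = (0.2703)² × 47.0 = 3.433 W

3.43 W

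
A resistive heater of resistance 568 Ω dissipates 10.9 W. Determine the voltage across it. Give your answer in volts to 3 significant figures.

78.7 V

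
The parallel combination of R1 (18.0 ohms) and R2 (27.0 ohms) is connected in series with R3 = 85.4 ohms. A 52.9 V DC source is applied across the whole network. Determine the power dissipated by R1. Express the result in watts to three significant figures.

First find R_p for the parallel pair, then treat R_p + R3 as a series loop.
R_p = (18.0×27.0)/(18.0+27.0) = 10.80 Ω
R_total = R_p + 85.4 = 10.80 + 85.4 = 96.20 Ω
I = V / R_total = 52.9 / 96.20 = 0.5499 A
Voltage across the parallel pair: V_p = I × R_p = 0.5499 × 10.80 = 5.939 V
R1 has V_p across it, so P = V_p²/R1.
P_R1 = (5.939)² / 18.0 = 1.959 W

1.96 W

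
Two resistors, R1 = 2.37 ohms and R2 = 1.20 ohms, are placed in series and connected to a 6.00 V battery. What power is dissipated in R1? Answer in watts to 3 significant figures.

6.69 W

Every series element carries the same I. Get I from the total resistance, then P = I² × R1.
R_total = 2.37 + 1.20 = 3.570 Ω
I = V / R_total = 6.00 / 3.570 = 1.681 A
P_R1 = I² × R1 = (1.681)² × 2.37 = 6.694 W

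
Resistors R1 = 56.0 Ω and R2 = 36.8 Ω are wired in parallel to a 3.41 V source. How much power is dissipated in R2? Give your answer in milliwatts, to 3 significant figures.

316 mW

The supply voltage appears across each parallel branch — just use P = V²/R2.
P_R2 = V² / R2 = (3.41)² / 36.8 Ω = 0.3160 W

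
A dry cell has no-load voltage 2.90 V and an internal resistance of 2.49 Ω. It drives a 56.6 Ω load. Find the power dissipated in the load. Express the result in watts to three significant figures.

0.136 W

Load and internal resistance form a series loop — compute the loop current, then the load power via I²R.
I = ε / (r + R) = 2.90 / (2.49 + 56.6) = 0.04908 A
P_load = I² R = (0.04908)² × 56.6 = 0.1363 W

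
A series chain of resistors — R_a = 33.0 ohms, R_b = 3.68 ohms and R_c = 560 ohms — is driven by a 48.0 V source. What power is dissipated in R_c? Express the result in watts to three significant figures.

3.62 W

The current is common to all series resistors; compute it, then apply P = I²R for the target.
R_total = 33.0 + 3.68 + 560 = 596.7 Ω
I = V / R_total = 48.0 / 596.7 = 0.08045 A
P_R_c = I² × R_c = (0.08045)² × 560 = 3.624 W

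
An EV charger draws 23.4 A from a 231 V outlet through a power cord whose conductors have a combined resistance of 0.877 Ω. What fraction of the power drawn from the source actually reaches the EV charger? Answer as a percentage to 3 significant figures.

The power cord carries the full 23.4 A.
P_line = I² R_line = (23.40)² × 0.877 = 480.2 W
P_source = V I = 231 × 23.40 = 5405 W; P_load = 4925 W
η = P_load / P_source = 4925 / 5405 = 0.9112

91.1 %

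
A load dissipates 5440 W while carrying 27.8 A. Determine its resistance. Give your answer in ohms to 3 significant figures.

7.04 Ω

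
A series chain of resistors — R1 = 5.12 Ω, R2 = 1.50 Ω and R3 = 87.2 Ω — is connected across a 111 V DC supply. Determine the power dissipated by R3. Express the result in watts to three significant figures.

122 W

Since the resistors are in series they all carry the loop current I = V/R_total; the power in any one is I²R.
R_total = 5.12 + 1.50 + 87.2 = 93.82 Ω
I = V / R_total = 111 / 93.82 = 1.183 A
P_R3 = I² × R3 = (1.183)² × 87.2 = 122.1 W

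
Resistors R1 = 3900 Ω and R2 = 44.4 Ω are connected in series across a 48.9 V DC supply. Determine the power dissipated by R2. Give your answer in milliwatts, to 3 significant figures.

6.82 mW

In a series string the same current flows through every resistor — find that current, then P = I²R for the one we want.
R_total = 3900 + 44.4 = 3944 Ω
I = V / R_total = 48.9 / 3944 = 0.01240 A
P_R2 = I² × R2 = (0.01240)² × 44.4 = 0.006824 W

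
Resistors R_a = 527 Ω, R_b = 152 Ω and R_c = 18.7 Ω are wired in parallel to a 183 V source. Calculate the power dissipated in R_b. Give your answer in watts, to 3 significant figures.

220 W

Parallel branches share the same voltage; P = V²/R gives the branch power in one step.
P_R_b = V² / R_b = (183)² / 152 Ω = 220.3 W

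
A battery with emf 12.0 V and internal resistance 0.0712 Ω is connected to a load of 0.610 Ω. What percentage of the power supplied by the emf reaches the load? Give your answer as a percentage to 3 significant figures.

89.5 %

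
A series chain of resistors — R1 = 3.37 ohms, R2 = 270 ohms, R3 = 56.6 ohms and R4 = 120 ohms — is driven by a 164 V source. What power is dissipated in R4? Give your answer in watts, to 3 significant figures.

15.9 W

Every series element carries the same I. Get I from the total resistance, then P = I² × R4.
R_total = 3.37 + 270 + 56.6 + 120 = 450.0 Ω
I = V / R_total = 164 / 450.0 = 0.3645 A
P_R4 = I² × R4 = (0.3645)² × 120 = 15.94 W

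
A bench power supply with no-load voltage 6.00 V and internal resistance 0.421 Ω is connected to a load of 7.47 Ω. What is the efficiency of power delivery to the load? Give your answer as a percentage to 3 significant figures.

94.7 %

Efficiency is P_load / P_total. With a series r and R sharing the same I, P = I²R for each, so η = R/(R+r).
η = R / (R + r) = 7.47 / (7.47 + 0.421) = 0.9466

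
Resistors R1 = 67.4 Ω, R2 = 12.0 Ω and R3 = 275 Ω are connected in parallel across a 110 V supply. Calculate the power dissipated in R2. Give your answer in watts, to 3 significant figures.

1010 W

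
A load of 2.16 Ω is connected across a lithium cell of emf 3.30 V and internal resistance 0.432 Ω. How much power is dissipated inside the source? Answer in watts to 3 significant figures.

0.700 W

The source's internal resistance is just another series element carrying I; its dissipation is I²r.
I = ε / (r + R) = 3.30 / (0.432 + 2.16) = 1.273 A
P_int = I² r = (1.273)² × 0.432 = 0.7002 W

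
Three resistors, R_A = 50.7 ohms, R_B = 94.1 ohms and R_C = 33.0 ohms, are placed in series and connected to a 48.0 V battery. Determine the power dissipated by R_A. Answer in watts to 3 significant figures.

3.70 W

In a series string the same current flows through every resistor — find that current, then P = I²R for the one we want.
R_total = 50.7 + 94.1 + 33.0 = 177.8 Ω
I = V / R_total = 48.0 / 177.8 = 0.2700 A
P_R_A = I² × R_A = (0.2700)² × 50.7 = 3.695 W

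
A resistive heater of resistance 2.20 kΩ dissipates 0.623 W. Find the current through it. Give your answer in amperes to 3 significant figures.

Inverting the appropriate power form: I = √(P / R).
I = √(0.623 / 2200) = 0.01683 A

0.0168 A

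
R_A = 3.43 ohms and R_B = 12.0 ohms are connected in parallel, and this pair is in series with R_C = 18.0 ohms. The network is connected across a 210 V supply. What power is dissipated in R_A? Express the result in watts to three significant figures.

Reduce the parallel combination to a single R_p; the circuit then becomes R_p in series with the remaining resistor.
R_p = (3.43×12.0)/(3.43+12.0) = 2.668 Ω
R_total = R_p + 18.0 = 2.668 + 18.0 = 20.67 Ω
I = V / R_total = 210 / 20.67 = 10.16 A
Voltage across the parallel pair: V_p = I × R_p = 10.16 × 2.668 = 27.10 V
R_A sits across V_p; its power is V_p²/R.
P_R_A = (27.10)² / 3.43 = 214.2 W

214 W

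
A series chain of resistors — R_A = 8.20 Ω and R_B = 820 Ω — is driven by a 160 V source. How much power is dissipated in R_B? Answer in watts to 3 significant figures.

30.6 W

In a series string the same current flows through every resistor — find that current, then P = I²R for the one we want.
R_total = 8.20 + 820 = 828.2 Ω
I = V / R_total = 160 / 828.2 = 0.1932 A
P_R_B = I² × R_B = (0.1932)² × 820 = 30.60 W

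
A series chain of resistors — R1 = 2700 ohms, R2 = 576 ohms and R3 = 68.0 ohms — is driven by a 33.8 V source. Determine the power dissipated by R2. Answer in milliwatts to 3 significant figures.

Since the resistors are in series they all carry the loop current I = V/R_total; the power in any one is I²R.
R_total = 2700 + 576 + 68.0 = 3344 Ω
I = V / R_total = 33.8 / 3344 = 0.01011 A
P_R2 = I² × R2 = (0.01011)² × 576 = 0.05885 W

58.8 mW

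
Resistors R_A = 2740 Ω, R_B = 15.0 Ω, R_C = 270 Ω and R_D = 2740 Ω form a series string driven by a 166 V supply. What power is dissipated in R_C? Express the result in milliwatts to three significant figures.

Since the resistors are in series they all carry the loop current I = V/R_total; the power in any one is I²R.
R_total = 2740 + 15.0 + 270 + 2740 = 5765 Ω
I = V / R_total = 166 / 5765 = 0.02879 A
P_R_C = I² × R_C = (0.02879)² × 270 = 0.2239 W

224 mW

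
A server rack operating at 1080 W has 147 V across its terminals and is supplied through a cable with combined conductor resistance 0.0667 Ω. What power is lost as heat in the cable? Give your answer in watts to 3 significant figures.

3.60 W

The cable and load are in series, so the same current flows in both; the loss is I²R_line.
I = P / V = 1080 / 147 = 7.347 A through the cable.
P_line = I² R_line = (7.347)² × 0.0667 = 3.600 W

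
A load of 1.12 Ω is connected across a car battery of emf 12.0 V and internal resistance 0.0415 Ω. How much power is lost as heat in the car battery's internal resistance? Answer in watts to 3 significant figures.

4.43 W

The source's internal resistance is just another series element carrying I; its dissipation is I²r.
I = ε / (r + R) = 12.0 / (0.0415 + 1.12) = 10.33 A
P_int = I² r = (10.33)² × 0.0415 = 4.430 W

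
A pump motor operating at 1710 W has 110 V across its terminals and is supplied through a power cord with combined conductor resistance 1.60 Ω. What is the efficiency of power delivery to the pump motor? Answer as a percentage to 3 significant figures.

I = P / V = 1710 / 110 = 15.55 A through the power cord.
P_line = I² R_line = (15.55)² × 1.60 = 386.7 W
P_source = P_load + P_line = 1710 + 386.7 = 2097 W
η = P_load / P_source = 1710 / 2097 = 0.8156

81.6 %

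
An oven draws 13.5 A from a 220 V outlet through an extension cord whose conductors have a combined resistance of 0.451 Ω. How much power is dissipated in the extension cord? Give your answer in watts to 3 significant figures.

Only the current and the line resistance are needed for the I²R loss.
The extension cord carries the full 13.5 A.
P_line = I² R_line = (13.50)² × 0.451 = 82.19 W

82.2 W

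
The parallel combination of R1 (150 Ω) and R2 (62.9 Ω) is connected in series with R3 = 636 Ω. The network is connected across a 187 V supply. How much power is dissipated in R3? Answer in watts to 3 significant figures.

Combine R1 and R2 into their parallel equivalent first, reducing the network to two series resistors.
R_p = (150×62.9)/(150+62.9) = 44.32 Ω
R_total = R_p + 636 = 44.32 + 636 = 680.3 Ω
I = V / R_total = 187 / 680.3 = 0.2749 A
All the supply current flows through R3; use P = I²R3.
P_R3 = (0.2749)² × 636 = 48.05 W

48.1 W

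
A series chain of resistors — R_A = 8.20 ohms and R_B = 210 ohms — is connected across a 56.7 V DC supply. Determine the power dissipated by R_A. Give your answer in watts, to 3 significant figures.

Every series element carries the same I. Get I from the total resistance, then P = I² × R_A.
R_total = 8.20 + 210 = 218.2 Ω
I = V / R_total = 56.7 / 218.2 = 0.2599 A
P_R_A = I² × R_A = (0.2599)² × 8.20 = 0.5537 W

0.554 W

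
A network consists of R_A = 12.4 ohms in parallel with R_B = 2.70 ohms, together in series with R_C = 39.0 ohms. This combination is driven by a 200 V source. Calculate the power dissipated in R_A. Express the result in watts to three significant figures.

Reduce the parallel combination to a single R_p; the circuit then becomes R_p in series with the remaining resistor.
R_p = (12.4×2.70)/(12.4+2.70) = 2.217 Ω
R_total = R_p + 39.0 = 2.217 + 39.0 = 41.22 Ω
I = V / R_total = 200 / 41.22 = 4.852 A
Voltage across the parallel pair: V_p = I × R_p = 4.852 × 2.217 = 10.76 V
R_A has V_p across it, so P = V_p²/R_A.
P_R_A = (10.76)² / 12.4 = 9.335 W

9.33 W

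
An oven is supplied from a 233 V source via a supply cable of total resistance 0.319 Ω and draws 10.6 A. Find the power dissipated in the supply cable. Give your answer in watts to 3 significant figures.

The supply cable is a series resistance carrying the load current; its dissipation is I²R_line.
The supply cable carries the full 10.6 A.
P_line = I² R_line = (10.60)² × 0.319 = 35.84 W

35.8 W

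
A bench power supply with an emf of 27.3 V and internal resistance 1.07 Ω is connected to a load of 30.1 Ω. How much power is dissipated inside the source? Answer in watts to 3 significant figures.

r is in series with the load, so it carries the full circuit current — the loss in it is I²r.
I = ε / (r + R) = 27.3 / (1.07 + 30.1) = 0.8758 A
P_int = I² r = (0.8758)² × 1.07 = 0.8208 W

0.821 W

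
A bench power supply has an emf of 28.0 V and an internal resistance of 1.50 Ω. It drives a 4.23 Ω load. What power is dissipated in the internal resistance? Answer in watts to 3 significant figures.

35.8 W

r is in series with the load, so it carries the full circuit current — the loss in it is I²r.
I = ε / (r + R) = 28.0 / (1.50 + 4.23) = 4.887 A
P_int = I² r = (4.887)² × 1.50 = 35.82 W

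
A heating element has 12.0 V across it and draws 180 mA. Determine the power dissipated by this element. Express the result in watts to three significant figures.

Since both terminal voltage and current are stated, P = V I gives the power in one step.
P = 12.0 V × 0.1800 A = 2.160 W

2.16 W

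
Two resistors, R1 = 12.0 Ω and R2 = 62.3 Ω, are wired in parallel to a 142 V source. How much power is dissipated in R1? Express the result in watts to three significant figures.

1680 W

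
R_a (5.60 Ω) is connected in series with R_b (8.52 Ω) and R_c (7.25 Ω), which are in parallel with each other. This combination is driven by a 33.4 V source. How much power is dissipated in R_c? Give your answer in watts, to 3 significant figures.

First combine the parallel branches into one equivalent R_p, then R_a + R_p is a series pair.
R_p = (8.52×7.25)/(8.52+7.25) = 3.917 Ω
R_total = 5.60 + 3.917 = 9.517 Ω
I = V / R_total = 33.4 / 9.517 = 3.510 A
Voltage across the parallel pair: V_p = I × R_p = 3.510 × 3.917 = 13.75 V
With V_p across R_c, its power is V_p²/R_c.
P_R_c = (13.75)² / 7.25 = 26.06 W

26.1 W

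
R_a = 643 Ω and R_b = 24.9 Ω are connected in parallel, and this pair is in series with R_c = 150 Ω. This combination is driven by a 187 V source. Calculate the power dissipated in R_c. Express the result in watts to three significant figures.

173 W

First find R_p for the parallel pair, then treat R_p + R_c as a series loop.
R_p = (643×24.9)/(643+24.9) = 23.97 Ω
R_total = R_p + 150 = 23.97 + 150 = 174.0 Ω
I = V / R_total = 187 / 174.0 = 1.075 A
R_c carries the full series current, so P = I²R.
P_R_c = (1.075)² × 150 = 173.3 W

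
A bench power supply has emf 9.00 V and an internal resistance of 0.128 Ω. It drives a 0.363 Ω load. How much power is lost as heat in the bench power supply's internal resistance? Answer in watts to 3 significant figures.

r is in series with the load, so it carries the full circuit current — the loss in it is I²r.
I = ε / (r + R) = 9.00 / (0.128 + 0.363) = 18.33 A
P_int = I² r = (18.33)² × 0.128 = 43.01 W

43.0 W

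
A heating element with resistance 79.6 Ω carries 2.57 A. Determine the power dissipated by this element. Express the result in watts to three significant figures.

526 W

With I and R stated, P = I²R applies in one step.
P = (2.570 A)² × 79.6 Ω = 525.8 W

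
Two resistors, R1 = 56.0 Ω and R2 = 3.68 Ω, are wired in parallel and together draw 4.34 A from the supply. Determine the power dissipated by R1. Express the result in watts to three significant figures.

The branches share the same voltage, but only the total current is given — find V from the equivalent resistance first.
1/R_eq = 1/56.0 + 1/3.68 ⇒ R_eq = 3.453 Ω
V = I_total × R_eq = 4.340 × 3.453 = 14.99 V
P_R1 = V² / R1 = (14.99)² / 56.0 = 4.011 W

4.01 W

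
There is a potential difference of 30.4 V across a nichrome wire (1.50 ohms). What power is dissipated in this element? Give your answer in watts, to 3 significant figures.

We know the drop across the element and its resistance — P = V²/R, one step.
P = (30.4 V)² / 1.50 Ω = 616.1 W

616 W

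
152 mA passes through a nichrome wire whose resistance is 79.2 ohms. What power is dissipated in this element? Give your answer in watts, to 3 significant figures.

1.83 W

The current through and the resistance of the element are both given; use P = I²R.
P = (0.1520 A)² × 79.2 Ω = 1.830 W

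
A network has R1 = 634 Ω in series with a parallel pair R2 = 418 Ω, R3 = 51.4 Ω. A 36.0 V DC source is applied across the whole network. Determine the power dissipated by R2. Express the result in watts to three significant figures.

Reduce the parallel pair to R_p first; the network is then a simple series string.
R_p = (418×51.4)/(418+51.4) = 45.77 Ω
R_total = 634 + 45.77 = 679.8 Ω
I = V / R_total = 36.0 / 679.8 = 0.05296 A
Voltage across the parallel pair: V_p = I × R_p = 0.05296 × 45.77 = 2.424 V
With V_p across R2, its power is V_p²/R2.
P_R2 = (2.424)² / 418 = 0.01406 W

0.0141 W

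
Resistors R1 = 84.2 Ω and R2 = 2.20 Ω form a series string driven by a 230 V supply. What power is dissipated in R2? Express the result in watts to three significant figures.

Since the resistors are in series they all carry the loop current I = V/R_total; the power in any one is I²R.
R_total = 84.2 + 2.20 = 86.40 Ω
I = V / R_total = 230 / 86.40 = 2.662 A
P_R2 = I² × R2 = (2.662)² × 2.20 = 15.59 W

15.6 W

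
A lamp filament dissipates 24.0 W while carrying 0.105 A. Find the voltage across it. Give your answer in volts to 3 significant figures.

The two known quantities fix the third via V = P / I.
V = 24.0 / 0.1050 = 228.6 V

229 V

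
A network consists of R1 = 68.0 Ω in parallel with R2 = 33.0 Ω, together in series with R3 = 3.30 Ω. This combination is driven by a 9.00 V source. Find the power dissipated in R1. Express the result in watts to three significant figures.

Collapse the R1‖R2 pair into one equivalent R_p; then R_p and R3 form a series string.
R_p = (68.0×33.0)/(68.0+33.0) = 22.22 Ω
R_total = R_p + 3.30 = 22.22 + 3.30 = 25.52 Ω
I = V / R_total = 9.00 / 25.52 = 0.3527 A
Voltage across the parallel pair: V_p = I × R_p = 0.3527 × 22.22 = 7.836 V
R1 has V_p across it, so P = V_p²/R1.
P_R1 = (7.836)² / 68.0 = 0.9030 W

0.903 W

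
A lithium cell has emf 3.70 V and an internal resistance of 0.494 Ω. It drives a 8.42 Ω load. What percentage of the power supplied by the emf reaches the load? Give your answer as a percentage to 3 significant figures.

94.5 %

Both r and R carry the same current, so the power split is just the resistance split: η = R/(R+r).
η = R / (R + r) = 8.42 / (8.42 + 0.494) = 0.9446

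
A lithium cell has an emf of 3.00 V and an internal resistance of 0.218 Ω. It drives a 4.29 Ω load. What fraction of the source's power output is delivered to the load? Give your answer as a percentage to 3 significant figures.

95.2 %

Both r and R carry the same current, so the power split is just the resistance split: η = R/(R+r).
η = R / (R + r) = 4.29 / (4.29 + 0.218) = 0.9516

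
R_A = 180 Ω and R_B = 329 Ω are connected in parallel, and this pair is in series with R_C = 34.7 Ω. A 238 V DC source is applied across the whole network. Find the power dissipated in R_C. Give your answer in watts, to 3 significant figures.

Collapse the R_A‖R_B pair into one equivalent R_p; then R_p and R_C form a series string.
R_p = (180×329)/(180+329) = 116.3 Ω
R_total = R_p + 34.7 = 116.3 + 34.7 = 151.0 Ω
I = V / R_total = 238 / 151.0 = 1.576 A
R_C carries the full series current, so P = I²R.
P_R_C = (1.576)² × 34.7 = 86.15 W

86.2 W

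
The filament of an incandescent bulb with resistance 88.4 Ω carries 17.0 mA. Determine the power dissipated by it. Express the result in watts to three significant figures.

The current through and the resistance of the element are both given; use P = I²R.
P = (0.01700 A)² × 88.4 Ω = 0.02555 W

0.0255 W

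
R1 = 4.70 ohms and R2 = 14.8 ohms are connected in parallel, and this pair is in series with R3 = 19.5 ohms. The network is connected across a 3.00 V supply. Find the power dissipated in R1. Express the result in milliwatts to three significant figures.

45.8 mW

Collapse the R1‖R2 pair into one equivalent R_p; then R_p and R3 form a series string.
R_p = (4.70×14.8)/(4.70+14.8) = 3.567 Ω
R_total = R_p + 19.5 = 3.567 + 19.5 = 23.07 Ω
I = V / R_total = 3.00 / 23.07 = 0.1301 A
Voltage across the parallel pair: V_p = I × R_p = 0.1301 × 3.567 = 0.4639 V
R1 sits across V_p; its power is V_p²/R.
P_R1 = (0.4639)² / 4.70 = 0.04579 W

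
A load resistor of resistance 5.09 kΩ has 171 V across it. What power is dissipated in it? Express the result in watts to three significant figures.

5.74 W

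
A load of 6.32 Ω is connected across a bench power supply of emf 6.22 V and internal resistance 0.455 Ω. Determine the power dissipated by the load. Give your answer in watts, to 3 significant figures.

The internal resistance and the load are in series, so the same I flows through both; get I from ε/(r+R), then I²R for the load.
I = ε / (r + R) = 6.22 / (0.455 + 6.32) = 0.9181 A
P_load = I² R = (0.9181)² × 6.32 = 5.327 W

5.33 W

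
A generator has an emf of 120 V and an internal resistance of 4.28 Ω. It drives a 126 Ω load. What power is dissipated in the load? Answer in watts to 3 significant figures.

107 W

The internal resistance and the load are in series, so the same I flows through both; get I from ε/(r+R), then I²R for the load.
I = ε / (r + R) = 120 / (4.28 + 126) = 0.9211 A
P_load = I² R = (0.9211)² × 126 = 106.9 W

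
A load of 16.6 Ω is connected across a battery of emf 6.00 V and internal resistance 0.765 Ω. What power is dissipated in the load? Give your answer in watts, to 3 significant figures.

Find the circuit current first, then P = I²R for the load (series elements share I).
I = ε / (r + R) = 6.00 / (0.765 + 16.6) = 0.3455 A
P_load = I² R = (0.3455)² × 16.6 = 1.982 W

1.98 W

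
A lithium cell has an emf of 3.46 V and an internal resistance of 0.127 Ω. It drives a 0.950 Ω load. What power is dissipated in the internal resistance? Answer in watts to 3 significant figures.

1.31 W

Internal loss is I²r, with I set by the total series resistance r+R.
I = ε / (r + R) = 3.46 / (0.127 + 0.950) = 3.213 A
P_int = I² r = (3.213)² × 0.127 = 1.311 W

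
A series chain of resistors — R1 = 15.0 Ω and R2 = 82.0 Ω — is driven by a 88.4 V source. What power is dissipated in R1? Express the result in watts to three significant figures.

12.5 W

Every series element carries the same I. Get I from the total resistance, then P = I² × R1.
R_total = 15.0 + 82.0 = 97.00 Ω
I = V / R_total = 88.4 / 97.00 = 0.9113 A
P_R1 = I² × R1 = (0.9113)² × 15.0 = 12.46 W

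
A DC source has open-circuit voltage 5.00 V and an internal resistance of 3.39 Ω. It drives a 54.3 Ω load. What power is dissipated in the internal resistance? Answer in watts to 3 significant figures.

0.0255 W

r is in series with the load, so it carries the full circuit current — the loss in it is I²r.
I = ε / (r + R) = 5.00 / (3.39 + 54.3) = 0.08667 A
P_int = I² r = (0.08667)² × 3.39 = 0.02546 W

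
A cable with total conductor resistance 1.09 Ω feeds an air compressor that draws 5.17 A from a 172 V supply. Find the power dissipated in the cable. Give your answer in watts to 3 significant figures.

Only the current and the line resistance are needed for the I²R loss.
The cable carries the full 5.17 A.
P_line = I² R_line = (5.170)² × 1.09 = 29.13 W

29.1 W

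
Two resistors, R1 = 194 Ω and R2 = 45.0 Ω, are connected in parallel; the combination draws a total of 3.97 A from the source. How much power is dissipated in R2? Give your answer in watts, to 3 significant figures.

The branches share the same voltage, but only the total current is given — find V from the equivalent resistance first.
1/R_eq = 1/194 + 1/45.0 ⇒ R_eq = 36.53 Ω
V = I_total × R_eq = 3.970 × 36.53 = 145.0 V
P_R2 = V² / R2 = (145.0)² / 45.0 = 467.3 W

467 W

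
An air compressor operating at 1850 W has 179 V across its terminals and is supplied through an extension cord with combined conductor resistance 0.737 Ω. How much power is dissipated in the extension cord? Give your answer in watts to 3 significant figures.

78.7 W

The extension cord is a series resistance carrying the load current; its dissipation is I²R_line.
I = P / V = 1850 / 179 = 10.34 A through the extension cord.
P_line = I² R_line = (10.34)² × 0.737 = 78.72 W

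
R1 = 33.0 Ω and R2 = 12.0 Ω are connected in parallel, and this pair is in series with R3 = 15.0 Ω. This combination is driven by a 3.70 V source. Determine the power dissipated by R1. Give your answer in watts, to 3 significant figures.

Collapse the R1‖R2 pair into one equivalent R_p; then R_p and R3 form a series string.
R_p = (33.0×12.0)/(33.0+12.0) = 8.800 Ω
R_total = R_p + 15.0 = 8.800 + 15.0 = 23.80 Ω
I = V / R_total = 3.70 / 23.80 = 0.1555 A
Voltage across the parallel pair: V_p = I × R_p = 0.1555 × 8.800 = 1.368 V
Use P = V²/R for R1 with V = V_p.
P_R1 = (1.368)² / 33.0 = 0.05672 W

0.0567 W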